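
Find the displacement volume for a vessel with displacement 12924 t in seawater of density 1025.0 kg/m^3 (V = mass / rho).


Formula: V = mass / rho
Step 1 — convert tonnes to kg: 12924 t * 1000 = 12924000 kg
Step 2 — V = 12924000 / 1025.0 ≈ 12609 m^3 (5 s.f.)

12609 m^3


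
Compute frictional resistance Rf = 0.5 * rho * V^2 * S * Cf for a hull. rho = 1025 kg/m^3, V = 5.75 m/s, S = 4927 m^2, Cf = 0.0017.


Formula: Rf = 0.5 * rho * V^2 * S * Cf
Step 1 — V^2 = 5.75^2 = 33.0625
Step 2 — 0.5 * rho * V^2 = 0.5 * 1025 * 33.0625 = 16944.53125
Step 3 — Rf = 16944.53125 * 4927 * 0.0017 ≈ 141930 N (5 s.f.)

141930 N


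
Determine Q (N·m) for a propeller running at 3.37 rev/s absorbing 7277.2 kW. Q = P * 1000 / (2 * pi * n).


Formula: Q = P_W / (2 * pi * n)
Step 1 — P_W = 7277.2 kW * 1000 = 7277200.0 W
Step 2 — 2 * pi * n = 2 * pi * 3.37 = 21.174334
Step 3 — Q = 7277200.0 / 21.174334 ≈ 343680 N·m (5 s.f.)

343680 N·m


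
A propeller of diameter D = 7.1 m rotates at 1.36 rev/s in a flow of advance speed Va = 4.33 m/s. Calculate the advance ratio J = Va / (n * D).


Formula: J = Va / (n * D)
Step 1 — n * D = 1.36 * 7.1 = 9.656
Step 2 — J = 4.33 / 9.656 ≈ 0.44843 (5 s.f.)

0.44843


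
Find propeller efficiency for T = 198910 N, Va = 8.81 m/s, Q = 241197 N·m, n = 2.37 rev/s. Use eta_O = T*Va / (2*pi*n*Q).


Formula: eta = T * Va / (2 * pi * n * Q)
Step 1 — numerator = T * Va = 198910 * 8.81 = 1752397.1
Step 2 — 2 * pi * n = 2 * pi * 2.37 = 14.891149
Step 3 — denominator = 14.891149 * 241197 = 3591700.47
Step 4 — eta = 1752397.1 / 3591700.47 ≈ 0.48790 (5 s.f.)

0.48790


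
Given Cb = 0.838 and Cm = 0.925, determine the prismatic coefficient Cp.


Formula: Cp = Cb / Cm
Substituting: Cp = 0.838 / 0.925
Result: Cp ≈ 0.90595 (5 s.f.)

0.90595


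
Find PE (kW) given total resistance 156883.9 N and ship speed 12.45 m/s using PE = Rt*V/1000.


Formula: PE = Rt * V / 1000 (kW)
Step 1 — PE (W) = 156883.9 * 12.45 = 1953204.555 W
Step 2 — PE (kW) = 1953204.555 / 1000 ≈ 1953.2 kW (5 s.f.)

1953.2 kW


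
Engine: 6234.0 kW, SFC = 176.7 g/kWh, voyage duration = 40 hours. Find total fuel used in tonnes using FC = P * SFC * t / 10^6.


Formula: FC (tonnes) = P * SFC * t / 1,000,000
Step 1 — P * SFC * t = 6234.0 * 176.7 * 40 = 44061912.0 g
Step 2 — FC (tonnes) = 44061912.0 / 1,000,000 ≈ 44.062 tonnes (5 s.f.)

44.062 tonnes


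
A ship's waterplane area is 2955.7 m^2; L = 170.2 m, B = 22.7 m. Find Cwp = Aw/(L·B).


Formula: Cwp = Aw / (L * B)
Step 1 — L * B = 170.2 * 22.7 = 3863.54 m^2
Step 2 — Cwp = 2955.7 / 3863.54 ≈ 0.76502 (5 s.f.)

0.76502


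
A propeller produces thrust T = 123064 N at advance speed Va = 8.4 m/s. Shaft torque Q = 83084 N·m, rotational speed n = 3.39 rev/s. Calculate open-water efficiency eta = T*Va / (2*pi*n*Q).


Formula: eta = T * Va / (2 * pi * n * Q)
Step 1 — numerator = T * Va = 123064 * 8.4 = 1033737.6
Step 2 — 2 * pi * n = 2 * pi * 3.39 = 21.299998
Step 3 — denominator = 21.299998 * 83084 = 1769689.03
Step 4 — eta = 1033737.6 / 1769689.03 ≈ 0.58414 (5 s.f.)

0.58414


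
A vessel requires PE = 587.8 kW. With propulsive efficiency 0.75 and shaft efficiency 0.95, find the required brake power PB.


Formula: PB = PE / (eta_D * eta_S)
Step 1 — combined efficiency = eta_D * eta_S = 0.75 * 0.95 = 0.7125
Step 2 — PB = 587.8 / 0.7125 ≈ 824.98 kW (5 s.f.)

824.98 kW


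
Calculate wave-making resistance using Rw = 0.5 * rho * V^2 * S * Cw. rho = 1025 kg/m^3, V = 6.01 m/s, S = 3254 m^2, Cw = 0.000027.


Formula: Rw = 0.5 * rho * V^2 * S * Cw
Step 1 — V^2 = 6.01^2 = 36.1201
Step 2 — 0.5 * rho * V^2 = 0.5 * 1025 * 36.1201 = 18511.55125
Step 3 — Rw = 18511.55125 * 3254 * 0.000027 ≈ 1626.4 N (5 s.f.)

1626.4 N


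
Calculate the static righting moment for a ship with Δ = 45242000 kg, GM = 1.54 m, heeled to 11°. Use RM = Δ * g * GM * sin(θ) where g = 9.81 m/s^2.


Formula: GZ = GM * sin(theta); RM = disp * g * GZ
Step 1 — GZ = 1.54 * sin(11°) = 1.54 * 0.190809 = 0.293846 m
Step 2 — RM = 45242000 * 9.81 * 0.293846 ≈ 130420000 N·m (5 s.f.)

130420000 N·m


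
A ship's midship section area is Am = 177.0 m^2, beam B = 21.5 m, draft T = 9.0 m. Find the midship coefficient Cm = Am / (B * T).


Formula: Cm = Am / (B * T)
Step 1 — B * T = 21.5 * 9.0 = 193.5 m^2
Step 2 — Cm = 177.0 / 193.5 ≈ 0.91473 (5 s.f.)

0.91473


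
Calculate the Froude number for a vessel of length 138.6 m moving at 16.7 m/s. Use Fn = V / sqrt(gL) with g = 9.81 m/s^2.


Formula: Fn = V / sqrt(g * L)
Step 1 — g * L = 9.81 * 138.6 = 1359.666
Step 2 — sqrt(g * L) = sqrt(1359.666) = 36.873649
Step 3 — Fn = 16.7 / 36.873649 ≈ 0.45290 (5 s.f.)

0.45290


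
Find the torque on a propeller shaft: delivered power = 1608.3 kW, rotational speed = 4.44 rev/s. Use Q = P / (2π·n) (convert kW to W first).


Formula: Q = P_W / (2 * pi * n)
Step 1 — P_W = 1608.3 kW * 1000 = 1608300.0 W
Step 2 — 2 * pi * n = 2 * pi * 4.44 = 27.897343
Step 3 — Q = 1608300.0 / 27.897343 ≈ 57651 N·m (5 s.f.)

57651 N·m


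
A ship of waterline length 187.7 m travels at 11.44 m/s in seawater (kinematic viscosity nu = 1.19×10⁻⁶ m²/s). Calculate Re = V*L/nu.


Formula: Re = V * L / nu
Step 1 — V * L = 11.44 * 187.7 = 2147.288 m^2/s
Step 2 — Re = 2147.288 / 1.19e-6 = 1.80e+09

1.80e+09


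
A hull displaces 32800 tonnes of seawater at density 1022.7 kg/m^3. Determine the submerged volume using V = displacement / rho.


Formula: V = mass / rho
Step 1 — convert tonnes to kg: 32800 t * 1000 = 32800000 kg
Step 2 — V = 32800000 / 1022.7 ≈ 32072 m^3 (5 s.f.)

32072 m^3


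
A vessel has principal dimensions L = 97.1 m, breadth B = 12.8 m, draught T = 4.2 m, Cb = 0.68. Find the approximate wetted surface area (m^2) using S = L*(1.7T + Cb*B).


Formula: S = 1.7*L*T + V/T with V = Cb*L*B*T, i.e. S = L * (1.7*T + Cb*B)
Step 1 — 1.7*T = 1.7 * 4.2 = 7.14 m
Step 2 — Cb*B = 0.68 * 12.8 = 8.704 m
Step 3 — 1.7*T + Cb*B = 7.14 + 8.704 = 15.844 m
Step 4 — S = 97.1 * 15.844 ≈ 1538.5 m^2 (5 s.f.)

1538.5 m^2


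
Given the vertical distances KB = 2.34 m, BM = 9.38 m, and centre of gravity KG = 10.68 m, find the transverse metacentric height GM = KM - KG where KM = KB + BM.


Formula: GM = KB + BM - KG
Step 1 — KM = KB + BM = 2.34 + 9.38 = 11.72 m
Step 2 — GM = KM - KG = 11.72 - 10.68 = 1.04 m

1.04 m


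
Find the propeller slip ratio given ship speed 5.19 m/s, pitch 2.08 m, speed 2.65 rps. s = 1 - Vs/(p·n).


Formula: s = 1 - Vs / (p * n)
Step 1 — p * n = 2.08 * 2.65 = 5.512
Step 2 — Vs / (p*n) = 5.19 / 5.512 = 0.941582 (6 d.p.)
Step 3 — s = 1 - 0.941582 = 0.058418

0.058418


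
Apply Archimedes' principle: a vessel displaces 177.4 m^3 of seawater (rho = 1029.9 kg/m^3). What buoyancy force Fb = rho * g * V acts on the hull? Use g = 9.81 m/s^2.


Formula: Fb = rho * g * V
Substituting: Fb = 1029.9 * 9.81 * 177.4
Intermediate: 1029.9 * 9.81 = 10103.319
Result: Fb = 10103.319 * 177.4 ≈ 1792300 N (5 s.f.)

1792300 N


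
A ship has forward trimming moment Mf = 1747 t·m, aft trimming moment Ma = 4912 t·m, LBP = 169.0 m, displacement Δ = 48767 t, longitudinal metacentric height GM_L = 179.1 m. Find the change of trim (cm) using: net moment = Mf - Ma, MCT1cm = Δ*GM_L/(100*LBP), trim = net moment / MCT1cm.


Formula: net trimming moment = Mf - Ma; MCT1cm = Δ*GM_L/(100*LBP); trim = net moment / MCT1cm
Step 1 — net trimming moment = 1747 - 4912 = -3165 t·m
Step 2 — MCT1cm = 48767 * 179.1 / (100 * 169.0) = 516.8148 t·m/cm
Step 3 — trim = -3165 / 516.8148 ≈ -6.1241 cm (5 s.f.)

-6.1241 cm


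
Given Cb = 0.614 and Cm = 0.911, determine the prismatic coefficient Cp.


Formula: Cp = Cb / Cm
Substituting: Cp = 0.614 / 0.911
Result: Cp ≈ 0.67398 (5 s.f.)

0.67398


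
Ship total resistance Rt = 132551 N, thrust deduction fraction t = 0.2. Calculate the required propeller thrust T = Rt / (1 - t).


Formula: T = Rt / (1 - t)
Step 1 — (1 - t) = 1 - 0.2 = 0.8
Step 2 — T = 132551 / 0.8 ≈ 165690 N (5 s.f.)

165690 N


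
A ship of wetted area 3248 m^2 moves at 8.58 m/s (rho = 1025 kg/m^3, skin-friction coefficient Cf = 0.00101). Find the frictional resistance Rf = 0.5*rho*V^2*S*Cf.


Formula: Rf = 0.5 * rho * V^2 * S * Cf
Step 1 — V^2 = 8.58^2 = 73.6164
Step 2 — 0.5 * rho * V^2 = 0.5 * 1025 * 73.6164 = 37728.405
Step 3 — Rf = 37728.405 * 3248 * 0.00101 ≈ 123770 N (5 s.f.)

123770 N


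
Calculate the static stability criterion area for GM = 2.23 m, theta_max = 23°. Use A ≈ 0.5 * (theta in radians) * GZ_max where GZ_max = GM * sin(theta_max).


Formula: GZ_max = GM * sin(theta); Area = 0.5 * theta_rad * GZ_max
Step 1 — GZ_max = 2.23 * sin(23°) = 2.23 * 0.390731 = 0.87133 m
Step 2 — theta_rad = 23 * pi/180 = 0.401426 rad
Step 3 — Area = 0.5 * 0.401426 * 0.87133 ≈ 0.17489 m·rad (5 s.f.)

0.17489 m·rad


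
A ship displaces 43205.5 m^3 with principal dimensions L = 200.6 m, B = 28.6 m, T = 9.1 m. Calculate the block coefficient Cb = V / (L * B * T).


Formula: Cb = V / (L * B * T)
Step 1 — L * B * T = 200.6 * 28.6 * 9.1 = 52208.156 m^3
Step 2 — Cb = 43205.5 / 52208.156 ≈ 0.82756 (5 s.f.)

0.82756


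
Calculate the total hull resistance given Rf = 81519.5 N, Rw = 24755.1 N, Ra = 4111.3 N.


Formula: Rt = Rf + Rw + Ra
Substituting: Rt = 81519.5 + 24755.1 + 4111.3
Result: Rt = 110385.9 N

110385.9 N


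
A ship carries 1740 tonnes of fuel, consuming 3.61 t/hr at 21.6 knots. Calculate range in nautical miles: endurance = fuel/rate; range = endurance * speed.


Formula: endurance = fuel / rate; range = endurance * speed
Step 1 — endurance = 1740 / 3.61 = 481.9945 hours
Step 2 — range = 481.9945 * 21.6 ≈ 10411 nautical miles (5 s.f.)

10411 NM


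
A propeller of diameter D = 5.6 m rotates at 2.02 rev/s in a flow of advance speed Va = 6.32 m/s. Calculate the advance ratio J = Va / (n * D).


Formula: J = Va / (n * D)
Step 1 — n * D = 2.02 * 5.6 = 11.312
Step 2 — J = 6.32 / 11.312 ≈ 0.55870 (5 s.f.)

0.55870


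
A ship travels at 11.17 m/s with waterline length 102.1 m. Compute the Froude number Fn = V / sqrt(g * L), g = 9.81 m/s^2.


Formula: Fn = V / sqrt(g * L)
Step 1 — g * L = 9.81 * 102.1 = 1001.601
Step 2 — sqrt(g * L) = sqrt(1001.601) = 31.648081
Step 3 — Fn = 11.17 / 31.648081 ≈ 0.35294 (5 s.f.)

0.35294


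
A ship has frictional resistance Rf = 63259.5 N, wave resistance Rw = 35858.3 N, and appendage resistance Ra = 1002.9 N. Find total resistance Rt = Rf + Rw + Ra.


Formula: Rt = Rf + Rw + Ra
Substituting: Rt = 63259.5 + 35858.3 + 1002.9
Result: Rt = 100120.7 N

100120.7 N


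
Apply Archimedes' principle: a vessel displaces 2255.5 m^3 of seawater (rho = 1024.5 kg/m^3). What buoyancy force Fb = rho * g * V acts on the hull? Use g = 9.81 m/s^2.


Formula: Fb = rho * g * V
Substituting: Fb = 1024.5 * 9.81 * 2255.5
Intermediate: 1024.5 * 9.81 = 10050.345
Result: Fb = 10050.345 * 2255.5 ≈ 22669000 N (5 s.f.)

22669000 N


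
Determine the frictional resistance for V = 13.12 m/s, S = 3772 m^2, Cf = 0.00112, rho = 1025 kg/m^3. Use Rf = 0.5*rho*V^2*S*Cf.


Formula: Rf = 0.5 * rho * V^2 * S * Cf
Step 1 — V^2 = 13.12^2 = 172.1344
Step 2 — 0.5 * rho * V^2 = 0.5 * 1025 * 172.1344 = 88218.88
Step 3 — Rf = 88218.88 * 3772 * 0.00112 ≈ 372690 N (5 s.f.)

372690 N


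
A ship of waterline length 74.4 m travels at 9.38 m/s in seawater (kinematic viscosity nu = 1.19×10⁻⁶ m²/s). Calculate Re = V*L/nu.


Formula: Re = V * L / nu
Step 1 — V * L = 9.38 * 74.4 = 697.872 m^2/s
Step 2 — Re = 697.872 / 1.19e-6 = 5.86e+08

5.86e+08


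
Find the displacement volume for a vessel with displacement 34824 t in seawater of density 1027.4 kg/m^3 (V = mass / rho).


Formula: V = mass / rho
Step 1 — convert tonnes to kg: 34824 t * 1000 = 34824000 kg
Step 2 — V = 34824000 / 1027.4 ≈ 33895 m^3 (5 s.f.)

33895 m^3


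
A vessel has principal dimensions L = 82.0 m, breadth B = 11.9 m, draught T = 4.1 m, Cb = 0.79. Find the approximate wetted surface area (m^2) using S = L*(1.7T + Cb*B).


Formula: S = 1.7*L*T + V/T with V = Cb*L*B*T, i.e. S = L * (1.7*T + Cb*B)
Step 1 — 1.7*T = 1.7 * 4.1 = 6.97 m
Step 2 — Cb*B = 0.79 * 11.9 = 9.401 m
Step 3 — 1.7*T + Cb*B = 6.97 + 9.401 = 16.371 m
Step 4 — S = 82.0 * 16.371 ≈ 1342.4 m^2 (5 s.f.)

1342.4 m^2


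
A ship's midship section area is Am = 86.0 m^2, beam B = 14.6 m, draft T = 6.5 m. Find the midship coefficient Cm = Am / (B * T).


Formula: Cm = Am / (B * T)
Step 1 — B * T = 14.6 * 6.5 = 94.9 m^2
Step 2 — Cm = 86.0 / 94.9 ≈ 0.90622 (5 s.f.)

0.90622


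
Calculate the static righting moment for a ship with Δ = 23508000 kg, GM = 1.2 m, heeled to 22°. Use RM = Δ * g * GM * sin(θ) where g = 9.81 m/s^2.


Formula: GZ = GM * sin(theta); RM = disp * g * GZ
Step 1 — GZ = 1.2 * sin(22°) = 1.2 * 0.374607 = 0.449528 m
Step 2 — RM = 23508000 * 9.81 * 0.449528 ≈ 103670000 N·m (5 s.f.)

103670000 N·m


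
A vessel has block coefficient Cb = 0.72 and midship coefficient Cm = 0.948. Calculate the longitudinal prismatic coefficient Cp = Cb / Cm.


Formula: Cp = Cb / Cm
Substituting: Cp = 0.72 / 0.948
Result: Cp ≈ 0.75949 (5 s.f.)

0.75949


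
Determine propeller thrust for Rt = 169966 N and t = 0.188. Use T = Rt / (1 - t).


Formula: T = Rt / (1 - t)
Step 1 — (1 - t) = 1 - 0.188 = 0.812
Step 2 — T = 169966 / 0.812 ≈ 209320 N (5 s.f.)

209320 N


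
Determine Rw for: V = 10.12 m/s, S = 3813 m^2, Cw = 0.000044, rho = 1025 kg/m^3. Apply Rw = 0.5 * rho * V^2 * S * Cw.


Formula: Rw = 0.5 * rho * V^2 * S * Cw
Step 1 — V^2 = 10.12^2 = 102.4144
Step 2 — 0.5 * rho * V^2 = 0.5 * 1025 * 102.4144 = 52487.38
Step 3 — Rw = 52487.38 * 3813 * 0.000044 ≈ 8805.9 N (5 s.f.)

8805.9 N


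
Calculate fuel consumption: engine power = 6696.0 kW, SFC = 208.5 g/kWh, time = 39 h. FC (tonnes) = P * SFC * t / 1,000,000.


Formula: FC (tonnes) = P * SFC * t / 1,000,000
Step 1 — P * SFC * t = 6696.0 * 208.5 * 39 = 54448524.0 g
Step 2 — FC (tonnes) = 54448524.0 / 1,000,000 ≈ 54.449 tonnes (5 s.f.)

54.449 tonnes


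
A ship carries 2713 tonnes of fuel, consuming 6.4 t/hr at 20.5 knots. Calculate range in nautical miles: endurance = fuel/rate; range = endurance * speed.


Formula: endurance = fuel / rate; range = endurance * speed
Step 1 — endurance = 2713 / 6.4 = 423.9062 hours
Step 2 — range = 423.9062 * 20.5 ≈ 8690.1 nautical miles (5 s.f.)

8690.1 NM


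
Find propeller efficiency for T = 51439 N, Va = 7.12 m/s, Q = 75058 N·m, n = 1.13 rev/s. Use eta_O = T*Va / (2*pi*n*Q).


Formula: eta = T * Va / (2 * pi * n * Q)
Step 1 — numerator = T * Va = 51439 * 7.12 = 366245.68
Step 2 — 2 * pi * n = 2 * pi * 1.13 = 7.099999
Step 3 — denominator = 7.099999 * 75058 = 532911.72
Step 4 — eta = 366245.68 / 532911.72 ≈ 0.68725 (5 s.f.)

0.68725


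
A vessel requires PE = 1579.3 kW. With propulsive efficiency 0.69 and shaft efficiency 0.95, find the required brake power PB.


Formula: PB = PE / (eta_D * eta_S)
Step 1 — combined efficiency = eta_D * eta_S = 0.69 * 0.95 = 0.6555
Step 2 — PB = 1579.3 / 0.6555 ≈ 2409.3 kW (5 s.f.)

2409.3 kW


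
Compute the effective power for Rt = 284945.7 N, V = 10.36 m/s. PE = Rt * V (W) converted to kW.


Formula: PE = Rt * V / 1000 (kW)
Step 1 — PE (W) = 284945.7 * 10.36 = 2952037.452 W
Step 2 — PE (kW) = 2952037.452 / 1000 ≈ 2952.0 kW (5 s.f.)

2952.0 kW


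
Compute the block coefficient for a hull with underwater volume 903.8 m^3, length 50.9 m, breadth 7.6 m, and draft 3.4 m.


Formula: Cb = V / (L * B * T)
Step 1 — L * B * T = 50.9 * 7.6 * 3.4 = 1315.256 m^3
Step 2 — Cb = 903.8 / 1315.256 ≈ 0.68717 (5 s.f.)

0.68717


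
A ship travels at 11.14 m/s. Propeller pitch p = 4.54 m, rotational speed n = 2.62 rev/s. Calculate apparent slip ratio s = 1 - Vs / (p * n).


Formula: s = 1 - Vs / (p * n)
Step 1 — p * n = 4.54 * 2.62 = 11.8948
Step 2 — Vs / (p*n) = 11.14 / 11.8948 = 0.936544 (6 d.p.)
Step 3 — s = 1 - 0.936544 = 0.063456

0.063456


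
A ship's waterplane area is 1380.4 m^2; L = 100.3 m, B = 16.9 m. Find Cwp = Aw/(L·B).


Formula: Cwp = Aw / (L * B)
Step 1 — L * B = 100.3 * 16.9 = 1695.07 m^2
Step 2 — Cwp = 1380.4 / 1695.07 ≈ 0.81436 (5 s.f.)

0.81436


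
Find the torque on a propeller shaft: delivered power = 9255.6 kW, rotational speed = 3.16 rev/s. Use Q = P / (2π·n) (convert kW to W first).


Formula: Q = P_W / (2 * pi * n)
Step 1 — P_W = 9255.6 kW * 1000 = 9255600.0 W
Step 2 — 2 * pi * n = 2 * pi * 3.16 = 19.854866
Step 3 — Q = 9255600.0 / 19.854866 ≈ 466160 N·m (5 s.f.)

466160 N·m


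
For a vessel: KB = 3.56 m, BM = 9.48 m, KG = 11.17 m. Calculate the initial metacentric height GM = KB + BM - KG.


Formula: GM = KB + BM - KG
Step 1 — KM = KB + BM = 3.56 + 9.48 = 13.04 m
Step 2 — GM = KM - KG = 13.04 - 11.17 = 1.87 m

1.87 m


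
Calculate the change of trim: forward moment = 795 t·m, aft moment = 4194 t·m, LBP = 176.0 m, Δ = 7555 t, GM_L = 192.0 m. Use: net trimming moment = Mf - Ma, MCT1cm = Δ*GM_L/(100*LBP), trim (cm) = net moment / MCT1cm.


Formula: net trimming moment = Mf - Ma; MCT1cm = Δ*GM_L/(100*LBP); trim = net moment / MCT1cm
Step 1 — net trimming moment = 795 - 4194 = -3399 t·m
Step 2 — MCT1cm = 7555 * 192.0 / (100 * 176.0) = 82.4182 t·m/cm
Step 3 — trim = -3399 / 82.4182 ≈ -41.241 cm (5 s.f.)

-41.241 cm


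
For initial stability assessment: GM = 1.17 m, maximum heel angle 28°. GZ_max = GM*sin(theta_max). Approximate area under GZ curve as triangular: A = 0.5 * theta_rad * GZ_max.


Formula: GZ_max = GM * sin(theta); Area = 0.5 * theta_rad * GZ_max
Step 1 — GZ_max = 1.17 * sin(28°) = 1.17 * 0.469472 = 0.549282 m
Step 2 — theta_rad = 28 * pi/180 = 0.488692 rad
Step 3 — Area = 0.5 * 0.488692 * 0.549282 ≈ 0.13421 m·rad (5 s.f.)

0.13421 m·rad


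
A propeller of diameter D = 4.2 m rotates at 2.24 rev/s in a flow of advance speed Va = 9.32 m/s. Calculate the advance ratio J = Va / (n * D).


Formula: J = Va / (n * D)
Step 1 — n * D = 2.24 * 4.2 = 9.408
Step 2 — J = 9.32 / 9.408 ≈ 0.99065 (5 s.f.)

0.99065


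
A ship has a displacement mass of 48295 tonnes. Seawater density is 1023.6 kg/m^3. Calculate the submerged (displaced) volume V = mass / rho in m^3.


Formula: V = mass / rho
Step 1 — convert tonnes to kg: 48295 t * 1000 = 48295000 kg
Step 2 — V = 48295000 / 1023.6 ≈ 47182 m^3 (5 s.f.)

47182 m^3


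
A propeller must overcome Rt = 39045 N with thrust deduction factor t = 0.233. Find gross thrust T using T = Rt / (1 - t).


Formula: T = Rt / (1 - t)
Step 1 — (1 - t) = 1 - 0.233 = 0.767
Step 2 — T = 39045 / 0.767 ≈ 50906 N (5 s.f.)

50906 N


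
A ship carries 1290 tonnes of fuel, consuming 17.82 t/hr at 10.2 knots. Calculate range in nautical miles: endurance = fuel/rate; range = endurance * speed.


Formula: endurance = fuel / rate; range = endurance * speed
Step 1 — endurance = 1290 / 17.82 = 72.3906 hours
Step 2 — range = 72.3906 * 10.2 ≈ 738.38 nautical miles (5 s.f.)

738.38 NM


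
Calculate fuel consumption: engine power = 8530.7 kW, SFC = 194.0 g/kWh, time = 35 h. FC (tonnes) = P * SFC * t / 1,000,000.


Formula: FC (tonnes) = P * SFC * t / 1,000,000
Step 1 — P * SFC * t = 8530.7 * 194.0 * 35 = 57923453.0 g
Step 2 — FC (tonnes) = 57923453.0 / 1,000,000 ≈ 57.923 tonnes (5 s.f.)

57.923 tonnes


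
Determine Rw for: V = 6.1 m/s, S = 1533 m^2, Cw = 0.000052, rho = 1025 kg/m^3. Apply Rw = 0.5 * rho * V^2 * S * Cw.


Formula: Rw = 0.5 * rho * V^2 * S * Cw
Step 1 — V^2 = 6.1^2 = 37.21
Step 2 — 0.5 * rho * V^2 = 0.5 * 1025 * 37.21 = 19070.125
Step 3 — Rw = 19070.125 * 1533 * 0.000052 ≈ 1520.2 N (5 s.f.)

1520.2 N


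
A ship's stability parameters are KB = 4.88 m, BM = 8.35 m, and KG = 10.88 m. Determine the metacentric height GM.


Formula: GM = KB + BM - KG
Step 1 — KM = KB + BM = 4.88 + 8.35 = 13.23 m
Step 2 — GM = KM - KG = 13.23 - 10.88 = 2.35 m

2.35 m


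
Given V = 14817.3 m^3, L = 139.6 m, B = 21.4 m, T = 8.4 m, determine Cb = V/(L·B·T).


Formula: Cb = V / (L * B * T)
Step 1 — L * B * T = 139.6 * 21.4 * 8.4 = 25094.496 m^3
Step 2 — Cb = 14817.3 / 25094.496 ≈ 0.59046 (5 s.f.)

0.59046


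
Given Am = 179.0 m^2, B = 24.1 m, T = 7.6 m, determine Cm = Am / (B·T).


Formula: Cm = Am / (B * T)
Step 1 — B * T = 24.1 * 7.6 = 183.16 m^2
Step 2 — Cm = 179.0 / 183.16 ≈ 0.97729 (5 s.f.)

0.97729


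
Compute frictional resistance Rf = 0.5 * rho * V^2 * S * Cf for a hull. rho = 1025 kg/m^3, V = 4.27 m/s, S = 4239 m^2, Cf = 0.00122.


Formula: Rf = 0.5 * rho * V^2 * S * Cf
Step 1 — V^2 = 4.27^2 = 18.2329
Step 2 — 0.5 * rho * V^2 = 0.5 * 1025 * 18.2329 = 9344.36125
Step 3 — Rf = 9344.36125 * 4239 * 0.00122 ≈ 48325 N (5 s.f.)

48325 N


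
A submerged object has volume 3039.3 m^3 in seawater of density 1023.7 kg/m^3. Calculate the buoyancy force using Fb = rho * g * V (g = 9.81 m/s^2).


Formula: Fb = rho * g * V
Substituting: Fb = 1023.7 * 9.81 * 3039.3
Intermediate: 1023.7 * 9.81 = 10042.497
Result: Fb = 10042.497 * 3039.3 ≈ 30522000 N (5 s.f.)

30522000 N


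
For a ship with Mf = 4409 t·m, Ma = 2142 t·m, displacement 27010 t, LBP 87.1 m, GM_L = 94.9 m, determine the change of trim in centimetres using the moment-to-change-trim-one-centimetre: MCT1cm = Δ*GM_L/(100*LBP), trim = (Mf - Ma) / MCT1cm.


Formula: net trimming moment = Mf - Ma; MCT1cm = Δ*GM_L/(100*LBP); trim = net moment / MCT1cm
Step 1 — net trimming moment = 4409 - 2142 = 2267 t·m
Step 2 — MCT1cm = 27010 * 94.9 / (100 * 87.1) = 294.2881 t·m/cm
Step 3 — trim = 2267 / 294.2881 ≈ 7.7033 cm (5 s.f.)

7.7033 cm


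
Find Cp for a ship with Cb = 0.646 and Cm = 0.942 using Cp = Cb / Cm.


Formula: Cp = Cb / Cm
Substituting: Cp = 0.646 / 0.942
Result: Cp ≈ 0.68577 (5 s.f.)

0.68577


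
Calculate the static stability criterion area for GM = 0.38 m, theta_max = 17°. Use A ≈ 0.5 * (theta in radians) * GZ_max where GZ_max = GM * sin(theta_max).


Formula: GZ_max = GM * sin(theta); Area = 0.5 * theta_rad * GZ_max
Step 1 — GZ_max = 0.38 * sin(17°) = 0.38 * 0.292372 = 0.111101 m
Step 2 — theta_rad = 17 * pi/180 = 0.296706 rad
Step 3 — Area = 0.5 * 0.296706 * 0.111101 ≈ 0.016482 m·rad (5 s.f.)

0.016482 m·rad


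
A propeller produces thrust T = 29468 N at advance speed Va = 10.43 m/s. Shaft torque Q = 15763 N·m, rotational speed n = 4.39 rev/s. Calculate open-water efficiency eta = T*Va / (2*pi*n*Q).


Formula: eta = T * Va / (2 * pi * n * Q)
Step 1 — numerator = T * Va = 29468 * 10.43 = 307351.24
Step 2 — 2 * pi * n = 2 * pi * 4.39 = 27.583183
Step 3 — denominator = 27.583183 * 15763 = 434793.71
Step 4 — eta = 307351.24 / 434793.71 ≈ 0.70689 (5 s.f.)

0.70689


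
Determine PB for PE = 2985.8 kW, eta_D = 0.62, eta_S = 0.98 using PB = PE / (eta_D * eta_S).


Formula: PB = PE / (eta_D * eta_S)
Step 1 — combined efficiency = eta_D * eta_S = 0.62 * 0.98 = 0.6076
Step 2 — PB = 2985.8 / 0.6076 ≈ 4914.1 kW (5 s.f.)

4914.1 kW


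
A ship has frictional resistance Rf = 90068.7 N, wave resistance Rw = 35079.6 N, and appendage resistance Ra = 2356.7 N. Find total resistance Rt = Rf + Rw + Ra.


Formula: Rt = Rf + Rw + Ra
Substituting: Rt = 90068.7 + 35079.6 + 2356.7
Result: Rt = 127505.0 N

127505.0 N


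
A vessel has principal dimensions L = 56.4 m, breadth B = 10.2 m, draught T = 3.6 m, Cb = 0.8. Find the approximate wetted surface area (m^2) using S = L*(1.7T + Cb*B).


Formula: S = 1.7*L*T + V/T with V = Cb*L*B*T, i.e. S = L * (1.7*T + Cb*B)
Step 1 — 1.7*T = 1.7 * 3.6 = 6.12 m
Step 2 — Cb*B = 0.8 * 10.2 = 8.16 m
Step 3 — 1.7*T + Cb*B = 6.12 + 8.16 = 14.28 m
Step 4 — S = 56.4 * 14.28 ≈ 805.39 m^2 (5 s.f.)

805.39 m^2


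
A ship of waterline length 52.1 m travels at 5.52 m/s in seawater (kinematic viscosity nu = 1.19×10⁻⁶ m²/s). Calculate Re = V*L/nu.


Formula: Re = V * L / nu
Step 1 — V * L = 5.52 * 52.1 = 287.592 m^2/s
Step 2 — Re = 287.592 / 1.19e-6 = 2.42e+08

2.42e+08


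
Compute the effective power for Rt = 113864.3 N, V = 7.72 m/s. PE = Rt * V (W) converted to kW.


Formula: PE = Rt * V / 1000 (kW)
Step 1 — PE (W) = 113864.3 * 7.72 = 879032.396 W
Step 2 — PE (kW) = 879032.396 / 1000 ≈ 879.03 kW (5 s.f.)

879.03 kW


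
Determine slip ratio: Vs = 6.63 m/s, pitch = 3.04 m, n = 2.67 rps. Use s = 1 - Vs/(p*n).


Formula: s = 1 - Vs / (p * n)
Step 1 — p * n = 3.04 * 2.67 = 8.1168
Step 2 — Vs / (p*n) = 6.63 / 8.1168 = 0.816824 (6 d.p.)
Step 3 — s = 1 - 0.816824 = 0.183176

0.183176


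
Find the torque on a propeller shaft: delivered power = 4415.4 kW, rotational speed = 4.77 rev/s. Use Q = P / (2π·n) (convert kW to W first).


Formula: Q = P_W / (2 * pi * n)
Step 1 — P_W = 4415.4 kW * 1000 = 4415400.0 W
Step 2 — 2 * pi * n = 2 * pi * 4.77 = 29.970794
Step 3 — Q = 4415400.0 / 29.970794 ≈ 147320 N·m (5 s.f.)

147320 N·m


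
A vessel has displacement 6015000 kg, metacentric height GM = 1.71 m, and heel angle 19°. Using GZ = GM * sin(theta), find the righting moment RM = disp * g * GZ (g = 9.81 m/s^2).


Formula: GZ = GM * sin(theta); RM = disp * g * GZ
Step 1 — GZ = 1.71 * sin(19°) = 1.71 * 0.325568 = 0.556721 m
Step 2 — RM = 6015000 * 9.81 * 0.556721 ≈ 32851000 N·m (5 s.f.)

32851000 N·m


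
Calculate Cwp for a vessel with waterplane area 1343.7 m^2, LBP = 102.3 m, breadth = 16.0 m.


Formula: Cwp = Aw / (L * B)
Step 1 — L * B = 102.3 * 16.0 = 1636.8 m^2
Step 2 — Cwp = 1343.7 / 1636.8 ≈ 0.82093 (5 s.f.)

0.82093


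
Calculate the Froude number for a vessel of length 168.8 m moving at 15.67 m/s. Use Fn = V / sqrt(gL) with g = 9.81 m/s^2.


Formula: Fn = V / sqrt(g * L)
Step 1 — g * L = 9.81 * 168.8 = 1655.928
Step 2 — sqrt(g * L) = sqrt(1655.928) = 40.693095
Step 3 — Fn = 15.67 / 40.693095 ≈ 0.38508 (5 s.f.)

0.38508


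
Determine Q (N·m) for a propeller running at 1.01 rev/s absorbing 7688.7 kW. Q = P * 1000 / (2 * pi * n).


Formula: Q = P_W / (2 * pi * n)
Step 1 — P_W = 7688.7 kW * 1000 = 7688700.0 W
Step 2 — 2 * pi * n = 2 * pi * 1.01 = 6.346017
Step 3 — Q = 7688700.0 / 6.346017 ≈ 1211600 N·m (5 s.f.)

1211600 N·m


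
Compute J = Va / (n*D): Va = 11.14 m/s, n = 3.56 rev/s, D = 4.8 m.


Formula: J = Va / (n * D)
Step 1 — n * D = 3.56 * 4.8 = 17.088
Step 2 — J = 11.14 / 17.088 ≈ 0.65192 (5 s.f.)

0.65192


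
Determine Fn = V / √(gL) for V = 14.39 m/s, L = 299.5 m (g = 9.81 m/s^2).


Formula: Fn = V / sqrt(g * L)
Step 1 — g * L = 9.81 * 299.5 = 2938.095
Step 2 — sqrt(g * L) = sqrt(2938.095) = 54.204197
Step 3 — Fn = 14.39 / 54.204197 ≈ 0.26548 (5 s.f.)

0.26548


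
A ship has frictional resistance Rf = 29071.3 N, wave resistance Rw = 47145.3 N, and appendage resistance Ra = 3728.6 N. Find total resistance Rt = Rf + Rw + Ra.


Formula: Rt = Rf + Rw + Ra
Substituting: Rt = 29071.3 + 47145.3 + 3728.6
Result: Rt = 79945.2 N

79945.2 N


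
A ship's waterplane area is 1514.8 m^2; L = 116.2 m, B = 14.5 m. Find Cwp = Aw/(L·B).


Formula: Cwp = Aw / (L * B)
Step 1 — L * B = 116.2 * 14.5 = 1684.9 m^2
Step 2 — Cwp = 1514.8 / 1684.9 ≈ 0.89904 (5 s.f.)

0.89904


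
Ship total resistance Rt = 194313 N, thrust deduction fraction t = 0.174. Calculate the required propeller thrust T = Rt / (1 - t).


Formula: T = Rt / (1 - t)
Step 1 — (1 - t) = 1 - 0.174 = 0.826
Step 2 — T = 194313 / 0.826 ≈ 235250 N (5 s.f.)

235250 N


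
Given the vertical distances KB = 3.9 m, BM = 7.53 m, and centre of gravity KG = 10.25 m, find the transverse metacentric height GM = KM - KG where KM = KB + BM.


Formula: GM = KB + BM - KG
Step 1 — KM = KB + BM = 3.9 + 7.53 = 11.43 m
Step 2 — GM = KM - KG = 11.43 - 10.25 = 1.18 m

1.18 m


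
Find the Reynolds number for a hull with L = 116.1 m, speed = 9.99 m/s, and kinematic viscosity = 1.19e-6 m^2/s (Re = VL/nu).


Formula: Re = V * L / nu
Step 1 — V * L = 9.99 * 116.1 = 1159.839 m^2/s
Step 2 — Re = 1159.839 / 1.19e-6 = 9.75e+08

9.75e+08


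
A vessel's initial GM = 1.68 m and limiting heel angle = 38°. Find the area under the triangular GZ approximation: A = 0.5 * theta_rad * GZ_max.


Formula: GZ_max = GM * sin(theta); Area = 0.5 * theta_rad * GZ_max
Step 1 — GZ_max = 1.68 * sin(38°) = 1.68 * 0.615661 = 1.03431 m
Step 2 — theta_rad = 38 * pi/180 = 0.663225 rad
Step 3 — Area = 0.5 * 0.663225 * 1.03431 ≈ 0.34299 m·rad (5 s.f.)

0.34299 m·rad


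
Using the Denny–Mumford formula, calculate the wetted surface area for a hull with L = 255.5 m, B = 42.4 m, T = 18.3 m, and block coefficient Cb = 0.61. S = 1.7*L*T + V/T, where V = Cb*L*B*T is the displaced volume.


Formula: S = 1.7*L*T + V/T with V = Cb*L*B*T, i.e. S = L * (1.7*T + Cb*B)
Step 1 — 1.7*T = 1.7 * 18.3 = 31.11 m
Step 2 — Cb*B = 0.61 * 42.4 = 25.864 m
Step 3 — 1.7*T + Cb*B = 31.11 + 25.864 = 56.974 m
Step 4 — S = 255.5 * 56.974 ≈ 14557 m^2 (5 s.f.)

14557 m^2


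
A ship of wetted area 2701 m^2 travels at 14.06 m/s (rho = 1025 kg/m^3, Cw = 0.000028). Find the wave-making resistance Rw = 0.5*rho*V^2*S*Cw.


Formula: Rw = 0.5 * rho * V^2 * S * Cw
Step 1 — V^2 = 14.06^2 = 197.6836
Step 2 — 0.5 * rho * V^2 = 0.5 * 1025 * 197.6836 = 101312.845
Step 3 — Rw = 101312.845 * 2701 * 0.000028 ≈ 7662.1 N (5 s.f.)

7662.1 N


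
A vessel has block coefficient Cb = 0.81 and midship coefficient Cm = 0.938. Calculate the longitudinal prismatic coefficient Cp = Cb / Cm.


Formula: Cp = Cb / Cm
Substituting: Cp = 0.81 / 0.938
Result: Cp ≈ 0.86354 (5 s.f.)

0.86354


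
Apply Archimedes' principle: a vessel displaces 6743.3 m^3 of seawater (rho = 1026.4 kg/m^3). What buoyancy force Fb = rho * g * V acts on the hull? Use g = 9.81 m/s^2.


Formula: Fb = rho * g * V
Substituting: Fb = 1026.4 * 9.81 * 6743.3
Intermediate: 1026.4 * 9.81 = 10068.984
Result: Fb = 10068.984 * 6743.3 ≈ 67898000 N (5 s.f.)

67898000 N


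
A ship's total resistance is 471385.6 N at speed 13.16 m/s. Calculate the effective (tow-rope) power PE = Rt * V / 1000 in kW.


Formula: PE = Rt * V / 1000 (kW)
Step 1 — PE (W) = 471385.6 * 13.16 = 6203434.496 W
Step 2 — PE (kW) = 6203434.496 / 1000 ≈ 6203.4 kW (5 s.f.)

6203.4 kW


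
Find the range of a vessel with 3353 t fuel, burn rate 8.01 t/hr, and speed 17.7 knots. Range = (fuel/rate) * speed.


Formula: endurance = fuel / rate; range = endurance * speed
Step 1 — endurance = 3353 / 8.01 = 418.6017 hours
Step 2 — range = 418.6017 * 17.7 ≈ 7409.3 nautical miles (5 s.f.)

7409.3 NM


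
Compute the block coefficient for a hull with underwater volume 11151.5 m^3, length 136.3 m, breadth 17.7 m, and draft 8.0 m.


Formula: Cb = V / (L * B * T)
Step 1 — L * B * T = 136.3 * 17.7 * 8.0 = 19300.08 m^3
Step 2 — Cb = 11151.5 / 19300.08 ≈ 0.57780 (5 s.f.)

0.57780


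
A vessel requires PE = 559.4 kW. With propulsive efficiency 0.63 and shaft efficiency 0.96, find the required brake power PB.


Formula: PB = PE / (eta_D * eta_S)
Step 1 — combined efficiency = eta_D * eta_S = 0.63 * 0.96 = 0.6048
Step 2 — PB = 559.4 / 0.6048 ≈ 924.93 kW (5 s.f.)

924.93 kW


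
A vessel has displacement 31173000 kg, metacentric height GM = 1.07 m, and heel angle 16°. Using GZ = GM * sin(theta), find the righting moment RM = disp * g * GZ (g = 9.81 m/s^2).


Formula: GZ = GM * sin(theta); RM = disp * g * GZ
Step 1 — GZ = 1.07 * sin(16°) = 1.07 * 0.275637 = 0.294932 m
Step 2 — RM = 31173000 * 9.81 * 0.294932 ≈ 90192000 N·m (5 s.f.)

90192000 N·m


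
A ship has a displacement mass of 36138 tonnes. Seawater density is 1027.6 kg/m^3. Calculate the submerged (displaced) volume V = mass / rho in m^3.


Formula: V = mass / rho
Step 1 — convert tonnes to kg: 36138 t * 1000 = 36138000 kg
Step 2 — V = 36138000 / 1027.6 ≈ 35167 m^3 (5 s.f.)

35167 m^3


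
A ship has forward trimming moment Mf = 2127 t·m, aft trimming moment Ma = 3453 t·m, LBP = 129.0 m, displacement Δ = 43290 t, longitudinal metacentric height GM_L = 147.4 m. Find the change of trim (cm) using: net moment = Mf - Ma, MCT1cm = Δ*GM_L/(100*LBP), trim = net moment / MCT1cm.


Formula: net trimming moment = Mf - Ma; MCT1cm = Δ*GM_L/(100*LBP); trim = net moment / MCT1cm
Step 1 — net trimming moment = 2127 - 3453 = -1326 t·m
Step 2 — MCT1cm = 43290 * 147.4 / (100 * 129.0) = 494.647 t·m/cm
Step 3 — trim = -1326 / 494.647 ≈ -2.6807 cm (5 s.f.)

-2.6807 cm


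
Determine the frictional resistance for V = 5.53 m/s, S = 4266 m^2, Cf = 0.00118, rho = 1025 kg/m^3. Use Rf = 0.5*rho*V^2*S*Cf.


Formula: Rf = 0.5 * rho * V^2 * S * Cf
Step 1 — V^2 = 5.53^2 = 30.5809
Step 2 — 0.5 * rho * V^2 = 0.5 * 1025 * 30.5809 = 15672.71125
Step 3 — Rf = 15672.71125 * 4266 * 0.00118 ≈ 78895 N (5 s.f.)

78895 N


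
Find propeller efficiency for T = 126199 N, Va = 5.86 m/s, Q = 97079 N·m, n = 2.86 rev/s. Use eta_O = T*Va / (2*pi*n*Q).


Formula: eta = T * Va / (2 * pi * n * Q)
Step 1 — numerator = T * Va = 126199 * 5.86 = 739526.14
Step 2 — 2 * pi * n = 2 * pi * 2.86 = 17.96991
Step 3 — denominator = 17.96991 * 97079 = 1744500.89
Step 4 — eta = 739526.14 / 1744500.89 ≈ 0.42392 (5 s.f.)

0.42392


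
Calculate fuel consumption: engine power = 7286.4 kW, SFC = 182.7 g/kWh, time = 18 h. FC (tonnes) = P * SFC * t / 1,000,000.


Formula: FC (tonnes) = P * SFC * t / 1,000,000
Step 1 — P * SFC * t = 7286.4 * 182.7 * 18 = 23962055.04 g
Step 2 — FC (tonnes) = 23962055.04 / 1,000,000 ≈ 23.962 tonnes (5 s.f.)

23.962 tonnes


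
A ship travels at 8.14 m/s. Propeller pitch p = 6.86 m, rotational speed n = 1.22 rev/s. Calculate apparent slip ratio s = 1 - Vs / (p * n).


Formula: s = 1 - Vs / (p * n)
Step 1 — p * n = 6.86 * 1.22 = 8.3692
Step 2 — Vs / (p*n) = 8.14 / 8.3692 = 0.972614 (6 d.p.)
Step 3 — s = 1 - 0.972614 = 0.027386

0.027386


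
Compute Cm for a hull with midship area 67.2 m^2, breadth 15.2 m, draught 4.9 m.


Formula: Cm = Am / (B * T)
Step 1 — B * T = 15.2 * 4.9 = 74.48 m^2
Step 2 — Cm = 67.2 / 74.48 ≈ 0.90226 (5 s.f.)

0.90226


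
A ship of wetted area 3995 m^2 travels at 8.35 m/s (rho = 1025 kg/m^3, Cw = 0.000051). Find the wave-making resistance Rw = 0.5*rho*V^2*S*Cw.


Formula: Rw = 0.5 * rho * V^2 * S * Cw
Step 1 — V^2 = 8.35^2 = 69.7225
Step 2 — 0.5 * rho * V^2 = 0.5 * 1025 * 69.7225 = 35732.78125
Step 3 — Rw = 35732.78125 * 3995 * 0.000051 ≈ 7280.4 N (5 s.f.)

7280.4 N


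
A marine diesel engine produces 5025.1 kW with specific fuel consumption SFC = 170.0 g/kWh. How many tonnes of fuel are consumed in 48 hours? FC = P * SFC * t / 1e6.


Formula: FC (tonnes) = P * SFC * t / 1,000,000
Step 1 — P * SFC * t = 5025.1 * 170.0 * 48 = 41004816.0 g
Step 2 — FC (tonnes) = 41004816.0 / 1,000,000 ≈ 41.005 tonnes (5 s.f.)

41.005 tonnes


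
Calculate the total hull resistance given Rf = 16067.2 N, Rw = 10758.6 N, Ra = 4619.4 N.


Formula: Rt = Rf + Rw + Ra
Substituting: Rt = 16067.2 + 10758.6 + 4619.4
Result: Rt = 31445.2 N

31445.2 N


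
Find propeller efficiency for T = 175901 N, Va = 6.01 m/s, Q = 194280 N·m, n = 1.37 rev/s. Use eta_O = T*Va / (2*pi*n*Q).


Formula: eta = T * Va / (2 * pi * n * Q)
Step 1 — numerator = T * Va = 175901 * 6.01 = 1057165.01
Step 2 — 2 * pi * n = 2 * pi * 1.37 = 8.607964
Step 3 — denominator = 8.607964 * 194280 = 1672355.25
Step 4 — eta = 1057165.01 / 1672355.25 ≈ 0.63214 (5 s.f.)

0.63214


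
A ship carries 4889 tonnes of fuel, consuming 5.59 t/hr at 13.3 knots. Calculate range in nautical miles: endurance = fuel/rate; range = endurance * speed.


Formula: endurance = fuel / rate; range = endurance * speed
Step 1 — endurance = 4889 / 5.59 = 874.5975 hours
Step 2 — range = 874.5975 * 13.3 ≈ 11632 nautical miles (5 s.f.)

11632 NM


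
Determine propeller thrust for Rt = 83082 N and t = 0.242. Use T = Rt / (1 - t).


Formula: T = Rt / (1 - t)
Step 1 — (1 - t) = 1 - 0.242 = 0.758
Step 2 — T = 83082 / 0.758 ≈ 109610 N (5 s.f.)

109610 N


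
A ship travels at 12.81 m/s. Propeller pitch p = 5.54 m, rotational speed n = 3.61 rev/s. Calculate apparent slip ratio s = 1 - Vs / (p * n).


Formula: s = 1 - Vs / (p * n)
Step 1 — p * n = 5.54 * 3.61 = 19.9994
Step 2 — Vs / (p*n) = 12.81 / 19.9994 = 0.640519 (6 d.p.)
Step 3 — s = 1 - 0.640519 = 0.359481

0.359481


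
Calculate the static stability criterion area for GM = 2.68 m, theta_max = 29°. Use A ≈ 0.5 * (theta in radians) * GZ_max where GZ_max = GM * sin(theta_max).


Formula: GZ_max = GM * sin(theta); Area = 0.5 * theta_rad * GZ_max
Step 1 — GZ_max = 2.68 * sin(29°) = 2.68 * 0.48481 = 1.299291 m
Step 2 — theta_rad = 29 * pi/180 = 0.506145 rad
Step 3 — Area = 0.5 * 0.506145 * 1.299291 ≈ 0.32881 m·rad (5 s.f.)

0.32881 m·rad


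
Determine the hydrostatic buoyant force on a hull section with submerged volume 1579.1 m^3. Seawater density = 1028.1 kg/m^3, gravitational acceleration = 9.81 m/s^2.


Formula: Fb = rho * g * V
Substituting: Fb = 1028.1 * 9.81 * 1579.1
Intermediate: 1028.1 * 9.81 = 10085.661
Result: Fb = 10085.661 * 1579.1 ≈ 15926000 N (5 s.f.)

15926000 N


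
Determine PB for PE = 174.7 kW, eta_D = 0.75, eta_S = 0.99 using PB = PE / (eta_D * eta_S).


Formula: PB = PE / (eta_D * eta_S)
Step 1 — combined efficiency = eta_D * eta_S = 0.75 * 0.99 = 0.7425
Step 2 — PB = 174.7 / 0.7425 ≈ 235.29 kW (5 s.f.)

235.29 kW


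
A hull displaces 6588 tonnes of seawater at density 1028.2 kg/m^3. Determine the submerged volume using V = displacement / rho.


Formula: V = mass / rho
Step 1 — convert tonnes to kg: 6588 t * 1000 = 6588000 kg
Step 2 — V = 6588000 / 1028.2 ≈ 6407.3 m^3 (5 s.f.)

6407.3 m^3


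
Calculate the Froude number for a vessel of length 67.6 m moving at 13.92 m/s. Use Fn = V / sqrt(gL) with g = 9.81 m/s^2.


Formula: Fn = V / sqrt(g * L)
Step 1 — g * L = 9.81 * 67.6 = 663.156
Step 2 — sqrt(g * L) = sqrt(663.156) = 25.751815
Step 3 — Fn = 13.92 / 25.751815 ≈ 0.54054 (5 s.f.)

0.54054


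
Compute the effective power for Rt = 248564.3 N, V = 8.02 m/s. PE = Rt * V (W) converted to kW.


Formula: PE = Rt * V / 1000 (kW)
Step 1 — PE (W) = 248564.3 * 8.02 = 1993485.686 W
Step 2 — PE (kW) = 1993485.686 / 1000 ≈ 1993.5 kW (5 s.f.)

1993.5 kW


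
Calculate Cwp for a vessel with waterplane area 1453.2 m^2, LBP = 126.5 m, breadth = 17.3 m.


Formula: Cwp = Aw / (L * B)
Step 1 — L * B = 126.5 * 17.3 = 2188.45 m^2
Step 2 — Cwp = 1453.2 / 2188.45 ≈ 0.66403 (5 s.f.)

0.66403


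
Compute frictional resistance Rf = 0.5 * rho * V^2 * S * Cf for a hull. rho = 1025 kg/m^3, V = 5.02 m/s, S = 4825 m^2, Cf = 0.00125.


Formula: Rf = 0.5 * rho * V^2 * S * Cf
Step 1 — V^2 = 5.02^2 = 25.2004
Step 2 — 0.5 * rho * V^2 = 0.5 * 1025 * 25.2004 = 12915.205
Step 3 — Rf = 12915.205 * 4825 * 0.00125 ≈ 77895 N (5 s.f.)

77895 N


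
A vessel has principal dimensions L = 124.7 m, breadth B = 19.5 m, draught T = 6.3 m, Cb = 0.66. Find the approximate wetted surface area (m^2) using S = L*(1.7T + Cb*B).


Formula: S = 1.7*L*T + V/T with V = Cb*L*B*T, i.e. S = L * (1.7*T + Cb*B)
Step 1 — 1.7*T = 1.7 * 6.3 = 10.71 m
Step 2 — Cb*B = 0.66 * 19.5 = 12.87 m
Step 3 — 1.7*T + Cb*B = 10.71 + 12.87 = 23.58 m
Step 4 — S = 124.7 * 23.58 ≈ 2940.4 m^2 (5 s.f.)

2940.4 m^2


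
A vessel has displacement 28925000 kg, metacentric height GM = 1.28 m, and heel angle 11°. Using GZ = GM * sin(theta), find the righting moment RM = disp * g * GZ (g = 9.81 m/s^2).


Formula: GZ = GM * sin(theta); RM = disp * g * GZ
Step 1 — GZ = 1.28 * sin(11°) = 1.28 * 0.190809 = 0.244236 m
Step 2 — RM = 28925000 * 9.81 * 0.244236 ≈ 69303000 N·m (5 s.f.)

69303000 N·m
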